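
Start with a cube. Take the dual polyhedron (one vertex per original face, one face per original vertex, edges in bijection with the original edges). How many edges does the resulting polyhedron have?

12

The base solid has V = 8, E = 12, F = 6.
The dual swaps V and F and preserves E: V′ = F = 6, E′ = E = 12, F′ = V = 8.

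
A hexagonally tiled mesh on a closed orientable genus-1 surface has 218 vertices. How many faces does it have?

χ = 2 − 2·1 = 0, and every face is a hexagon so 6F = 2E.
V − E + F = 0 with E = 6F/2 gives 218 − (6/2 − 1)·F = 0, so F = 109 and E = 327.

109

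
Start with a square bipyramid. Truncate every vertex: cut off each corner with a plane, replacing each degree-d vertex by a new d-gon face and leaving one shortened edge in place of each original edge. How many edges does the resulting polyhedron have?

The base solid has V = 6, E = 12, F = 8.
Truncation replaces each original edge-end by a new vertex, so V′ = 2E = 24.
Each original edge survives, and each old vertex of degree d contributes d new edges; summing degrees gives Σd = 2E, so E′ = E + 2E = 3E = 36.
Each original face survives and each original vertex becomes one new face: F′ = F + V = 14.

36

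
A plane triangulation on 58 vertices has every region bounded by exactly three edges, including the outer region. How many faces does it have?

112

In a plane triangulation 3F = 2E and V − E + F = 2, so F = 2V − 4 = 2·58 − 4 = 112.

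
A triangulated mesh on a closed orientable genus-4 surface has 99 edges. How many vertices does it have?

χ = 2 − 2·4 = -6, and every face is a triangle so 3F = 2E.
F = 2E/3 = 66. Then V = -6 + E − F = -6 + 99 − 66 = 27.

27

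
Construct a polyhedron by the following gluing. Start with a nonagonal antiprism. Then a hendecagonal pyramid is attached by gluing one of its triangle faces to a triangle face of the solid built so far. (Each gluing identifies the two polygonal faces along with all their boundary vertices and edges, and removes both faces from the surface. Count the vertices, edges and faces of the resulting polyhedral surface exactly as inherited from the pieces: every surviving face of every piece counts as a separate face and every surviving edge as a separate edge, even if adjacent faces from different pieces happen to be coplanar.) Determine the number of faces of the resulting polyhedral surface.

30

A nonagonal antiprism: V=18, E=36, F=20.
Attach a hendecagonal pyramid (V=12, E=22, F=12) along a 3-gon: merge 3 vertices and 3 edges, delete both glued faces → V=27, E=55, F=30.
Check: V − E + F = 27 − 55 + 30 = 2.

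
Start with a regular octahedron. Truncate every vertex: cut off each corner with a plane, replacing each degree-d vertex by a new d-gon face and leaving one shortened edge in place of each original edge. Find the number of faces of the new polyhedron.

14

The base solid has V = 6, E = 12, F = 8.
Truncation replaces each original edge-end by a new vertex, so V′ = 2E = 24.
Each original edge survives, and each old vertex of degree d contributes d new edges; summing degrees gives Σd = 2E, so E′ = E + 2E = 3E = 36.
Each original face survives and each original vertex becomes one new face: F′ = F + V = 14.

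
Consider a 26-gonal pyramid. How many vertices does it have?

A pyramid on an n-gon base has one n-gon and n triangles: V = 26 + 1 = 27, E = 2·26 = 52, F = 26 + 1 = 27.

27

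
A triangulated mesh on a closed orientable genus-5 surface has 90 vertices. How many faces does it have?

χ = 2 − 2·5 = -8, and every face is a triangle so 3F = 2E.
V − E + F = -8 with E = 3F/2 gives 90 − (3/2 − 1)·F = -8, so F = 196 and E = 294.

196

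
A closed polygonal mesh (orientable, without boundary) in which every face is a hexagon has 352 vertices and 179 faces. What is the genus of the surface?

Every face is a hexagon, so 2E = 6·179 = 1074, giving E = 537.
χ = V − E + F = 352 − 537 + 179 = -6.
For a closed orientable surface χ = 2 − 2g, so g = (2 − (-6))/2 = 4.

4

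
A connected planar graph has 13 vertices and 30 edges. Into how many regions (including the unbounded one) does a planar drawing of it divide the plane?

Euler's formula for a connected plane graph: V − E + F = 2, so F = 2 − 13 + 30 = 19.

19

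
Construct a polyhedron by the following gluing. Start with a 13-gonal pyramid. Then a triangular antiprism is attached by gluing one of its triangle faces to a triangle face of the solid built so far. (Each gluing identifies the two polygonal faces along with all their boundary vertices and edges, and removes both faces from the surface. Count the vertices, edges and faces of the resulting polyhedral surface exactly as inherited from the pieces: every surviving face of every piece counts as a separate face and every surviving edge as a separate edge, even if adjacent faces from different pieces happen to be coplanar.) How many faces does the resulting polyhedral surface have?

20

A 13-gonal pyramid: V=14, E=26, F=14.
Attach a triangular antiprism (V=6, E=12, F=8) along a 3-gon: merge 3 vertices and 3 edges, delete both glued faces → V=17, E=35, F=20.
Check: V − E + F = 17 − 35 + 20 = 2.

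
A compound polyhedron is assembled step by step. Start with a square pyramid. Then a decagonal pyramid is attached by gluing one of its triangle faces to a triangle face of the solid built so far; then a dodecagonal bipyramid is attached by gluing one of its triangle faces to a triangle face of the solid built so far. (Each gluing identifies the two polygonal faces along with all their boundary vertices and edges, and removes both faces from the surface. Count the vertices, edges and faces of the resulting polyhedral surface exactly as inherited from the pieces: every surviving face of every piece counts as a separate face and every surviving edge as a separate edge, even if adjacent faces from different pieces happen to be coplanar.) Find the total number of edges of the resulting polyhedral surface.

A square pyramid: V=5, E=8, F=5.
Attach a decagonal pyramid (V=11, E=20, F=11) along a 3-gon: merge 3 vertices and 3 edges, delete both glued faces → V=13, E=25, F=14.
Attach a dodecagonal bipyramid (V=14, E=36, F=24) along a 3-gon: merge 3 vertices and 3 edges, delete both glued faces → V=24, E=58, F=36.
Check: V − E + F = 24 − 58 + 36 = 2.

58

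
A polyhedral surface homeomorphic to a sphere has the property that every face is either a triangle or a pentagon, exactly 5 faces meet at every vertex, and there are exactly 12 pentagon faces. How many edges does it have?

150

Let x be the number of triangles; then F = 12 + x.
Edge–face incidences: 2E = 5·12 + 3·x = 60 + 3x.
Every vertex has degree 5, so 5V = 2E.
Euler: V − E + F = 2 ⇒ (2E)/5 − E + (12 + x) = 2.
Multiply by 10: 2·(2E) − 5·(2E) + 10·(12 + x) = 20, i.e. 120 + 10x − 3·(60 + 3x) = 20.
Collecting terms: x − 60 = 20, so x = 80.
Then 2E = 60 + 3·80 = 300, so E = 150, V = 2E/5 = 60, F = 12 + 80 = 92.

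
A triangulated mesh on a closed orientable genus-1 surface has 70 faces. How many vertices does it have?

χ = 2 − 2·1 = 0, and every face is a triangle so 3F = 2E.
E = 3·70/2 = 105. Then V = 0 + E − F = 0 + 105 − 70 = 35.

35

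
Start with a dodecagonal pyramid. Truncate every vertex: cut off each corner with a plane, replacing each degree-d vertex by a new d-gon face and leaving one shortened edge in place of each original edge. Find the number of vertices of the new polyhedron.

48

The base solid has V = 13, E = 24, F = 13.
Truncation replaces each original edge-end by a new vertex, so V′ = 2E = 48.
Each original edge survives, and each old vertex of degree d contributes d new edges; summing degrees gives Σd = 2E, so E′ = E + 2E = 3E = 72.
Each original face survives and each original vertex becomes one new face: F′ = F + V = 26.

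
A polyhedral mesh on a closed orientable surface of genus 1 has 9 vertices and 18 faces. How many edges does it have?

For a closed orientable surface of genus 1, χ = 2 − 2·1 = 0.
E = V + F − (0) = 9 + 18 − (0) = 27.

27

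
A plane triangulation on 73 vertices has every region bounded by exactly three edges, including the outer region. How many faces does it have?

142

In a plane triangulation 3F = 2E and V − E + F = 2, so F = 2V − 4 = 2·73 − 4 = 142.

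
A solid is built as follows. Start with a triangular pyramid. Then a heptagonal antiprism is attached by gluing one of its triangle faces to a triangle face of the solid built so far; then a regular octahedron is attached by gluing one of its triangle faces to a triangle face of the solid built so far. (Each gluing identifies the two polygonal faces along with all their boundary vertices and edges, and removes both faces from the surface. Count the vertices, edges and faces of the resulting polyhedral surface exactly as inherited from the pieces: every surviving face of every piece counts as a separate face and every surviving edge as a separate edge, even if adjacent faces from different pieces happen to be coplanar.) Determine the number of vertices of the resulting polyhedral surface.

18

A triangular pyramid: V=4, E=6, F=4.
Attach a heptagonal antiprism (V=14, E=28, F=16) along a 3-gon: merge 3 vertices and 3 edges, delete both glued faces → V=15, E=31, F=18.
Attach a regular octahedron (V=6, E=12, F=8) along a 3-gon: merge 3 vertices and 3 edges, delete both glued faces → V=18, E=40, F=24.
Check: V − E + F = 18 − 40 + 24 = 2.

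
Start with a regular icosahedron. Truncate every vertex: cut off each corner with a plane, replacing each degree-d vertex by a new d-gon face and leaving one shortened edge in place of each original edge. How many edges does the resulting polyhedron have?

90

The base solid has V = 12, E = 30, F = 20.
Truncation replaces each original edge-end by a new vertex, so V′ = 2E = 60.
Each original edge survives, and each old vertex of degree d contributes d new edges; summing degrees gives Σd = 2E, so E′ = E + 2E = 3E = 90.
Each original face survives and each original vertex becomes one new face: F′ = F + V = 32.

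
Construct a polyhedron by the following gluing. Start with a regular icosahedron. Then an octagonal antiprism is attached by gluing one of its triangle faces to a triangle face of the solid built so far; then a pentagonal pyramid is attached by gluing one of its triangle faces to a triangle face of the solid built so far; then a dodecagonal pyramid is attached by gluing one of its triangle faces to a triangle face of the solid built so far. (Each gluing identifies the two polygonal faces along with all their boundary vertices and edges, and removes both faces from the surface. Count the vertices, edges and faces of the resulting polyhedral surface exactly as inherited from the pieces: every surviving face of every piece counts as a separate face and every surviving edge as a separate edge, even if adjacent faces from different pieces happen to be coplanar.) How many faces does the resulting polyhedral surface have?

A regular icosahedron: V=12, E=30, F=20.
Attach an octagonal antiprism (V=16, E=32, F=18) along a 3-gon: merge 3 vertices and 3 edges, delete both glued faces → V=25, E=59, F=36.
Attach a pentagonal pyramid (V=6, E=10, F=6) along a 3-gon: merge 3 vertices and 3 edges, delete both glued faces → V=28, E=66, F=40.
Attach a dodecagonal pyramid (V=13, E=24, F=13) along a 3-gon: merge 3 vertices and 3 edges, delete both glued faces → V=38, E=87, F=51.
Check: V − E + F = 38 − 87 + 51 = 2.

51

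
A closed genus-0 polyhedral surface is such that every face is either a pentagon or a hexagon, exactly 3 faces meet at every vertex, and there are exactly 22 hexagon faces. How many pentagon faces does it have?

Let x be the number of pentagons; then F = 22 + x.
Edge–face incidences: 2E = 6·22 + 5·x = 132 + 5x.
Every vertex has degree 3, so 3V = 2E.
Euler: V − E + F = 2 ⇒ (2E)/3 − E + (22 + x) = 2.
Multiply by 6: 2·(2E) − 3·(2E) + 6·(22 + x) = 12, i.e. 132 + 6x − (132 + 5x) = 12.
Collecting terms: x = 12.
Then 2E = 132 + 5·12 = 192, so E = 96, V = 2E/3 = 64, F = 22 + 12 = 34.

12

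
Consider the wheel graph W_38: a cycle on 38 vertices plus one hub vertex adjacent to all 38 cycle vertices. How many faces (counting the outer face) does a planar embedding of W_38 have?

W_38 has V = 38 + 1 = 39 vertices and E = 2·38 = 76 edges.
By Euler's formula F = 2 − V + E = 2 − 39 + 76 = 39.

39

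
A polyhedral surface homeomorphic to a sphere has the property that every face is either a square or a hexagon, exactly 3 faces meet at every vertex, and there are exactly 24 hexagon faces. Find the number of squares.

Let x be the number of squares; then F = 24 + x.
Edge–face incidences: 2E = 6·24 + 4·x = 144 + 4x.
Every vertex has degree 3, so 3V = 2E.
Euler: V − E + F = 2 ⇒ (2E)/3 − E + (24 + x) = 2.
Multiply by 6: 2·(2E) − 3·(2E) + 6·(24 + x) = 12, i.e. 144 + 6x − (144 + 4x) = 12.
Collecting terms: 2x = 12, so x = 6.
Then 2E = 144 + 4·6 = 168, so E = 84, V = 2E/3 = 56, F = 24 + 6 = 30.

6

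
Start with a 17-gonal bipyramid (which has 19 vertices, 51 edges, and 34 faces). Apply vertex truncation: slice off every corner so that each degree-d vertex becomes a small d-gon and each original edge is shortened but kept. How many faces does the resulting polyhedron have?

Truncation replaces each original edge-end by a new vertex, so V′ = 2E = 102.
Each original edge survives, and each old vertex of degree d contributes d new edges; summing degrees gives Σd = 2E, so E′ = E + 2E = 3E = 153.
Each original face survives and each original vertex becomes one new face: F′ = F + V = 53.

53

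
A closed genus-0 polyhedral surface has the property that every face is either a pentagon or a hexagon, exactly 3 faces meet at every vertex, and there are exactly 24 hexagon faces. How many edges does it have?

102

Let x be the number of pentagons; then F = 24 + x.
Edge–face incidences: 2E = 6·24 + 5·x = 144 + 5x.
Every vertex has degree 3, so 3V = 2E.
Euler: V − E + F = 2 ⇒ (2E)/3 − E + (24 + x) = 2.
Multiply by 6: 2·(2E) − 3·(2E) + 6·(24 + x) = 12, i.e. 144 + 6x − (144 + 5x) = 12.
Collecting terms: x = 12.
Then 2E = 144 + 5·12 = 204, so E = 102, V = 2E/3 = 68, F = 24 + 12 = 36.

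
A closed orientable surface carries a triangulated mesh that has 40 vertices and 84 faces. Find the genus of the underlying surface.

Every face is a triangle, so 2E = 3·84 = 252, giving E = 126.
χ = V − E + F = 40 − 126 + 84 = -2.
For a closed orientable surface χ = 2 − 2g, so g = (2 − (-2))/2 = 2.

2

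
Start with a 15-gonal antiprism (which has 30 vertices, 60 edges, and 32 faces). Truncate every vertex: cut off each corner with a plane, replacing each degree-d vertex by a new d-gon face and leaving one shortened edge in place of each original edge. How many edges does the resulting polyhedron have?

180

Truncation replaces each original edge-end by a new vertex, so V′ = 2E = 120.
Each original edge survives, and each old vertex of degree d contributes d new edges; summing degrees gives Σd = 2E, so E′ = E + 2E = 3E = 180.
Each original face survives and each original vertex becomes one new face: F′ = F + V = 62.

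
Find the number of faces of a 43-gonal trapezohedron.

86

The n-trapezohedron (dual of the n-antiprism) has V = 2·43 + 2 = 88, E = 4·43 = 172, F = 2·43 = 86.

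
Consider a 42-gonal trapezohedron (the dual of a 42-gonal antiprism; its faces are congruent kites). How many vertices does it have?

The n-trapezohedron (dual of the n-antiprism) has V = 2·42 + 2 = 86, E = 4·42 = 168, F = 2·42 = 84.
Check: V − E + F = 86 − 168 + 84 = 2.

86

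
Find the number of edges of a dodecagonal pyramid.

A pyramid on an n-gon base has one n-gon and n triangles: V = 12 + 1 = 13, E = 2·12 = 24, F = 12 + 1 = 13.

24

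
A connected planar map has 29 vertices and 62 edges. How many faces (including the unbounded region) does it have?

Euler's formula for a connected plane graph: V − E + F = 2, so F = 2 − 29 + 62 = 35.

35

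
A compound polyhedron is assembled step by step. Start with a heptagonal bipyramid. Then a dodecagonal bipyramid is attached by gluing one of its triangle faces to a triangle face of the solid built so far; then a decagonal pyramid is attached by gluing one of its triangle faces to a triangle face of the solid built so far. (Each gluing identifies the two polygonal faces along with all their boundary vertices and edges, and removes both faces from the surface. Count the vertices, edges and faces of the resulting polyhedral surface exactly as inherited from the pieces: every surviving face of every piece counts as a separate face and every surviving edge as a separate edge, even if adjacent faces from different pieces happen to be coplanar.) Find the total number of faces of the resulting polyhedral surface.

45

A heptagonal bipyramid: V=9, E=21, F=14.
Attach a dodecagonal bipyramid (V=14, E=36, F=24) along a 3-gon: merge 3 vertices and 3 edges, delete both glued faces → V=20, E=54, F=36.
Attach a decagonal pyramid (V=11, E=20, F=11) along a 3-gon: merge 3 vertices and 3 edges, delete both glued faces → V=28, E=71, F=45.
Check: V − E + F = 28 − 71 + 45 = 2.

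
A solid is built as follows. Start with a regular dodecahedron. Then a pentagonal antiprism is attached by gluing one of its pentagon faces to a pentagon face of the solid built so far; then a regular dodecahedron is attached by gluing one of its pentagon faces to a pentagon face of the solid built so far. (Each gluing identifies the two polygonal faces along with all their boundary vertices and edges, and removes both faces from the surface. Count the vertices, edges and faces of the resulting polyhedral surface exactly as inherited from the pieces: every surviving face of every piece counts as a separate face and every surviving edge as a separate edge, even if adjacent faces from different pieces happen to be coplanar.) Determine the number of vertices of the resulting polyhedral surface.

A regular dodecahedron: V=20, E=30, F=12.
Attach a pentagonal antiprism (V=10, E=20, F=12) along a 5-gon: merge 5 vertices and 5 edges, delete both glued faces → V=25, E=45, F=22.
Attach a regular dodecahedron (V=20, E=30, F=12) along a 5-gon: merge 5 vertices and 5 edges, delete both glued faces → V=40, E=70, F=32.
Check: V − E + F = 40 − 70 + 32 = 2.

40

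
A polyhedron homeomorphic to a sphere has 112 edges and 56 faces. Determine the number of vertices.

Here V − E + F = 2.
V = 2 + E − F = 2 + 112 − 56 = 58.

58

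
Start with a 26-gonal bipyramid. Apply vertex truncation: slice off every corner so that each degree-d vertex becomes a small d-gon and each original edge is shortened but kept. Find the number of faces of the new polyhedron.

The base solid has V = 28, E = 78, F = 52.
Truncation replaces each original edge-end by a new vertex, so V′ = 2E = 156.
Each original edge survives, and each old vertex of degree d contributes d new edges; summing degrees gives Σd = 2E, so E′ = E + 2E = 3E = 234.
Each original face survives and each original vertex becomes one new face: F′ = F + V = 80.

80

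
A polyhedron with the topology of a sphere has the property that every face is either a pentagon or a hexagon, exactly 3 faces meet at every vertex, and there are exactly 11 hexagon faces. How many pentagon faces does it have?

Let x be the number of pentagons; then F = 11 + x.
Edge–face incidences: 2E = 6·11 + 5·x = 66 + 5x.
Every vertex has degree 3, so 3V = 2E.
Euler: V − E + F = 2 ⇒ (2E)/3 − E + (11 + x) = 2.
Multiply by 6: 2·(2E) − 3·(2E) + 6·(11 + x) = 12, i.e. 66 + 6x − (66 + 5x) = 12.
Collecting terms: x = 12.
Then 2E = 66 + 5·12 = 126, so E = 63, V = 2E/3 = 42, F = 11 + 12 = 23.

12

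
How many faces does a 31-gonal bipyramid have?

A bipyramid over an n-gon has 2n triangular faces and n + 2 vertices: V = 31 + 2 = 33, E = 3·31 = 93, F = 2·31 = 62.

62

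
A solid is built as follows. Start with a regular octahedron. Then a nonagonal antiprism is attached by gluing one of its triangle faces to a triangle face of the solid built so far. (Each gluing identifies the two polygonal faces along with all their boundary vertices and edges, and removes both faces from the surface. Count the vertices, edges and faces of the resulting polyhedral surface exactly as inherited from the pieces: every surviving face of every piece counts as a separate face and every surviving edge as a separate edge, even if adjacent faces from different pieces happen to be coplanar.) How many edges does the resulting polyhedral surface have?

A regular octahedron: V=6, E=12, F=8.
Attach a nonagonal antiprism (V=18, E=36, F=20) along a 3-gon: merge 3 vertices and 3 edges, delete both glued faces → V=21, E=45, F=26.
Check: V − E + F = 21 − 45 + 26 = 2.

45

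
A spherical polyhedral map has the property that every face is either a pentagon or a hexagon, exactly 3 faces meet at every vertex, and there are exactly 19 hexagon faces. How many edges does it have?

87

Let x be the number of pentagons; then F = 19 + x.
Edge–face incidences: 2E = 6·19 + 5·x = 114 + 5x.
Every vertex has degree 3, so 3V = 2E.
Euler: V − E + F = 2 ⇒ (2E)/3 − E + (19 + x) = 2.
Multiply by 6: 2·(2E) − 3·(2E) + 6·(19 + x) = 12, i.e. 114 + 6x − (114 + 5x) = 12.
Collecting terms: x = 12.
Then 2E = 114 + 5·12 = 174, so E = 87, V = 2E/3 = 58, F = 19 + 12 = 31.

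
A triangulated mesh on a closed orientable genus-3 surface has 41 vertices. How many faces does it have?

90

χ = 2 − 2·3 = -4, and every face is a triangle so 3F = 2E.
V − E + F = -4 with E = 3F/2 gives 41 − (3/2 − 1)·F = -4, so F = 90 and E = 135.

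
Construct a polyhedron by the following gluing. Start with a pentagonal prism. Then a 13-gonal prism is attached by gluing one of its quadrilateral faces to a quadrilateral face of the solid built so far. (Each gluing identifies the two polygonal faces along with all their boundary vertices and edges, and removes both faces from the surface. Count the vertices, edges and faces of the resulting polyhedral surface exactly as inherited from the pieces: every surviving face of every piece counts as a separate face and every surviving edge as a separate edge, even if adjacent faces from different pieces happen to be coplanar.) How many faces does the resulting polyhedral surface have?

A pentagonal prism: V=10, E=15, F=7.
Attach a 13-gonal prism (V=26, E=39, F=15) along a 4-gon: merge 4 vertices and 4 edges, delete both glued faces → V=32, E=50, F=20.
Check: V − E + F = 32 − 50 + 20 = 2.

20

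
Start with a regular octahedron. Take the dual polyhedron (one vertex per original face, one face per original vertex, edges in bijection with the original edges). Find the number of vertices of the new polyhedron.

8

The base solid has V = 6, E = 12, F = 8.
The dual swaps V and F and preserves E: V′ = F = 8, E′ = E = 12, F′ = V = 6.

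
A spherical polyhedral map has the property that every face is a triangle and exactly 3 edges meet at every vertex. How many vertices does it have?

Each face has 3 edges and each edge borders two faces, so 2E = 3F.
Each vertex has degree 3, so 3V = 2E and hence V = 3F/3.
Euler: V − E + F = 2 ⇒ (3F/3) − (3F/2) + F = 2.
Multiply by 6: (6 − 9 + 6)F = 12, i.e. 3F = 12.
So F = 4, E = 3·4/2 = 6, V = 3·4/3 = 4.

4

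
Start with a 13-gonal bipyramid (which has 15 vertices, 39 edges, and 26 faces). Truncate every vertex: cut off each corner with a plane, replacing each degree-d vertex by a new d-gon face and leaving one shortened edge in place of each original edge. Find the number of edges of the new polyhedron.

Truncation replaces each original edge-end by a new vertex, so V′ = 2E = 78.
Each original edge survives, and each old vertex of degree d contributes d new edges; summing degrees gives Σd = 2E, so E′ = E + 2E = 3E = 117.
Each original face survives and each original vertex becomes one new face: F′ = F + V = 41.

117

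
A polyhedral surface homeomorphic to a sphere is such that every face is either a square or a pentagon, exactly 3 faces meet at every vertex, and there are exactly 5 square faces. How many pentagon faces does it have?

2

Let x be the number of pentagons; then F = 5 + x.
Edge–face incidences: 2E = 4·5 + 5·x = 20 + 5x.
Every vertex has degree 3, so 3V = 2E.
Euler: V − E + F = 2 ⇒ (2E)/3 − E + (5 + x) = 2.
Multiply by 6: 2·(2E) − 3·(2E) + 6·(5 + x) = 12, i.e. 30 + 6x − (20 + 5x) = 12.
Collecting terms: x + 10 = 12, so x = 2.
Then 2E = 20 + 5·2 = 30, so E = 15, V = 2E/3 = 10, F = 5 + 2 = 7.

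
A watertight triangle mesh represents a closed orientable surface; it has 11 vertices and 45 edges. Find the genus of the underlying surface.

Every face is a triangle and each edge borders two faces, so 3F = 2·45, giving F = 30.
χ = V − E + F = 11 − 45 + 30 = -4.
For a closed orientable surface χ = 2 − 2g, so g = (2 − (-4))/2 = 3.

3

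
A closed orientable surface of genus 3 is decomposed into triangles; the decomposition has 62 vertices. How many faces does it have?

χ = 2 − 2·3 = -4, and every face is a triangle so 3F = 2E.
V − E + F = -4 with E = 3F/2 gives 62 − (3/2 − 1)·F = -4, so F = 132 and E = 198.

132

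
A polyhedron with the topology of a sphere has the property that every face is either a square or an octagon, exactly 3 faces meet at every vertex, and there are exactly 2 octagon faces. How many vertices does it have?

16

Let x be the number of squares; then F = 2 + x.
Edge–face incidences: 2E = 8·2 + 4·x = 16 + 4x.
Every vertex has degree 3, so 3V = 2E.
Euler: V − E + F = 2 ⇒ (2E)/3 − E + (2 + x) = 2.
Multiply by 6: 2·(2E) − 3·(2E) + 6·(2 + x) = 12, i.e. 12 + 6x − (16 + 4x) = 12.
Collecting terms: 2x − 4 = 12, so 2x = 16, so x = 8.
Then 2E = 16 + 4·8 = 48, so E = 24, V = 2E/3 = 16, F = 2 + 8 = 10.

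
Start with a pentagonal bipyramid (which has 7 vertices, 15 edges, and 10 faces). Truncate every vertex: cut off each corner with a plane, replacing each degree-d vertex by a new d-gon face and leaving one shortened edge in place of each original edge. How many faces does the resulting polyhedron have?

17

Truncation replaces each original edge-end by a new vertex, so V′ = 2E = 30.
Each original edge survives, and each old vertex of degree d contributes d new edges; summing degrees gives Σd = 2E, so E′ = E + 2E = 3E = 45.
Each original face survives and each original vertex becomes one new face: F′ = F + V = 17.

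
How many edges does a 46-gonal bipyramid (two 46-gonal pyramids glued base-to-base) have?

138

A bipyramid over an n-gon has 2n triangular faces and n + 2 vertices: V = 46 + 2 = 48, E = 3·46 = 138, F = 2·46 = 92.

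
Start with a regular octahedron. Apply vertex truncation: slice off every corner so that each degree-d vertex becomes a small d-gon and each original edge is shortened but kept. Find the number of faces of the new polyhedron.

The base solid has V = 6, E = 12, F = 8.
Truncation replaces each original edge-end by a new vertex, so V′ = 2E = 24.
Each original edge survives, and each old vertex of degree d contributes d new edges; summing degrees gives Σd = 2E, so E′ = E + 2E = 3E = 36.
Each original face survives and each original vertex becomes one new face: F′ = F + V = 14.

14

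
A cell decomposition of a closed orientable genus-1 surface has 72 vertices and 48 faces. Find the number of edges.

For a closed orientable surface of genus 1, χ = 2 − 2·1 = 0.
E = V + F − (0) = 72 + 48 − (0) = 120.

120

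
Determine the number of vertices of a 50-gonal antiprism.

An antiprism on an n-gon has two n-gon caps and 2n triangles: V = 2·50 = 100, E = 4·50 = 200, F = 2·50 + 2 = 102.

100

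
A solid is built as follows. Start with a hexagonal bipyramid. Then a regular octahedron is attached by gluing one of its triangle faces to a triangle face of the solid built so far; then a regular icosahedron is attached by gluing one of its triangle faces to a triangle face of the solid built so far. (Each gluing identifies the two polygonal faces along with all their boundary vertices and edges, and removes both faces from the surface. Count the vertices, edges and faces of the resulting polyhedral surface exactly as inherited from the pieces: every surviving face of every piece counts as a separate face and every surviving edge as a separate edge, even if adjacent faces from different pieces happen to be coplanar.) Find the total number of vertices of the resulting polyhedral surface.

A hexagonal bipyramid: V=8, E=18, F=12.
Attach a regular octahedron (V=6, E=12, F=8) along a 3-gon: merge 3 vertices and 3 edges, delete both glued faces → V=11, E=27, F=18.
Attach a regular icosahedron (V=12, E=30, F=20) along a 3-gon: merge 3 vertices and 3 edges, delete both glued faces → V=20, E=54, F=36.
Check: V − E + F = 20 − 54 + 36 = 2.

20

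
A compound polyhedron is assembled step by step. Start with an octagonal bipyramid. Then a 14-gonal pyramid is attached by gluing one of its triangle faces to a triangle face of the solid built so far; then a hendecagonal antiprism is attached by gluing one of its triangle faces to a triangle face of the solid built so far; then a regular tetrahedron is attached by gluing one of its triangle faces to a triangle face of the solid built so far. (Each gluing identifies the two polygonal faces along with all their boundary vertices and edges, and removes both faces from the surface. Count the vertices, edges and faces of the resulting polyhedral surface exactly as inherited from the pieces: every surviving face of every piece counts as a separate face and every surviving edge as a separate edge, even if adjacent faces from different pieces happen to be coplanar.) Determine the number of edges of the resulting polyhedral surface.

An octagonal bipyramid: V=10, E=24, F=16.
Attach a 14-gonal pyramid (V=15, E=28, F=15) along a 3-gon: merge 3 vertices and 3 edges, delete both glued faces → V=22, E=49, F=29.
Attach a hendecagonal antiprism (V=22, E=44, F=24) along a 3-gon: merge 3 vertices and 3 edges, delete both glued faces → V=41, E=90, F=51.
Attach a regular tetrahedron (V=4, E=6, F=4) along a 3-gon: merge 3 vertices and 3 edges, delete both glued faces → V=42, E=93, F=53.
Check: V − E + F = 42 − 93 + 53 = 2.

93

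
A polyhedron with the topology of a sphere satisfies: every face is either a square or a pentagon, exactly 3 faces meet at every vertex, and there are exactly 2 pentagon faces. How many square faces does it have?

5

Let x be the number of squares; then F = 2 + x.
Edge–face incidences: 2E = 5·2 + 4·x = 10 + 4x.
Every vertex has degree 3, so 3V = 2E.
Euler: V − E + F = 2 ⇒ (2E)/3 − E + (2 + x) = 2.
Multiply by 6: 2·(2E) − 3·(2E) + 6·(2 + x) = 12, i.e. 12 + 6x − (10 + 4x) = 12.
Collecting terms: 2x + 2 = 12, so 2x = 10, so x = 5.
Then 2E = 10 + 4·5 = 30, so E = 15, V = 2E/3 = 10, F = 2 + 5 = 7.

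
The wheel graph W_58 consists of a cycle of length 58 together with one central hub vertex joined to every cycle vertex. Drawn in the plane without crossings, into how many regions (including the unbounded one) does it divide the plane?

W_58 has V = 58 + 1 = 59 vertices and E = 2·58 = 116 edges.
By Euler's formula F = 2 − V + E = 2 − 59 + 116 = 59.

59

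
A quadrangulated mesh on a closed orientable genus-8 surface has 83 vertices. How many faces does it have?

χ = 2 − 2·8 = -14, and every face is a square so 4F = 2E.
V − E + F = -14 with E = 4F/2 gives 83 − (4/2 − 1)·F = -14, so F = 97 and E = 194.

97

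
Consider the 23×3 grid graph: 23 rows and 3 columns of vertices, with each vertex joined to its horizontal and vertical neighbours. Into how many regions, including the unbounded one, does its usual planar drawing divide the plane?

The grid has V = 23·3 = 69 vertices and E = 23·2 + 3·22 = 112 edges.
F = 2 − V + E = 2 − 69 + 112 = 45.

45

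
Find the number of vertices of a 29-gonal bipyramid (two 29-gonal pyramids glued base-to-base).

31

A bipyramid over an n-gon has 2n triangular faces and n + 2 vertices: V = 29 + 2 = 31, E = 3·29 = 87, F = 2·29 = 58.
Check: V − E + F = 31 − 87 + 58 = 2.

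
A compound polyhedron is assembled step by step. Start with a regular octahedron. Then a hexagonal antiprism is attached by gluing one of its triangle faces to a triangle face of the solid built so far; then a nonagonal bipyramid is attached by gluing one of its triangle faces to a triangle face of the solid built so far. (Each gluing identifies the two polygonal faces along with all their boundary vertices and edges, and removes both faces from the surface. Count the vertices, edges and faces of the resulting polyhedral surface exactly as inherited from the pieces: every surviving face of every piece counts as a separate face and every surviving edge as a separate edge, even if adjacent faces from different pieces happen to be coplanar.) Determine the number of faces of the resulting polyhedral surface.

A regular octahedron: V=6, E=12, F=8.
Attach a hexagonal antiprism (V=12, E=24, F=14) along a 3-gon: merge 3 vertices and 3 edges, delete both glued faces → V=15, E=33, F=20.
Attach a nonagonal bipyramid (V=11, E=27, F=18) along a 3-gon: merge 3 vertices and 3 edges, delete both glued faces → V=23, E=57, F=36.
Check: V − E + F = 23 − 57 + 36 = 2.

36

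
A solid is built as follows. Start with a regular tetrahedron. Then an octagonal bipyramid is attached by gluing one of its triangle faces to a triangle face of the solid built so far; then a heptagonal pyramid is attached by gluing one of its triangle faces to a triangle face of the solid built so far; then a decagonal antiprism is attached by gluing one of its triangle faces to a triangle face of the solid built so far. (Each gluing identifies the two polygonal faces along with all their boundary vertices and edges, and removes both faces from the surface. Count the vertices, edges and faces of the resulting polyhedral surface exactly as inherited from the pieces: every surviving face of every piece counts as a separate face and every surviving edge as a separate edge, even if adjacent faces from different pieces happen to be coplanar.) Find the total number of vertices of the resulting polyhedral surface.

33

A regular tetrahedron: V=4, E=6, F=4.
Attach an octagonal bipyramid (V=10, E=24, F=16) along a 3-gon: merge 3 vertices and 3 edges, delete both glued faces → V=11, E=27, F=18.
Attach a heptagonal pyramid (V=8, E=14, F=8) along a 3-gon: merge 3 vertices and 3 edges, delete both glued faces → V=16, E=38, F=24.
Attach a decagonal antiprism (V=20, E=40, F=22) along a 3-gon: merge 3 vertices and 3 edges, delete both glued faces → V=33, E=75, F=44.
Check: V − E + F = 33 − 75 + 44 = 2.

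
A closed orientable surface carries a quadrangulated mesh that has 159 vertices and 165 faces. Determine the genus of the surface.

Every face is a square, so 2E = 4·165 = 660, giving E = 330.
χ = V − E + F = 159 − 330 + 165 = -6.
For a closed orientable surface χ = 2 − 2g, so g = (2 − (-6))/2 = 4.

4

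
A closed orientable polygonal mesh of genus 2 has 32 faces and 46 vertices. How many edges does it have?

For a closed orientable surface of genus 2, χ = 2 − 2·2 = -2.
E = V + F − (-2) = 46 + 32 − (-2) = 80.

80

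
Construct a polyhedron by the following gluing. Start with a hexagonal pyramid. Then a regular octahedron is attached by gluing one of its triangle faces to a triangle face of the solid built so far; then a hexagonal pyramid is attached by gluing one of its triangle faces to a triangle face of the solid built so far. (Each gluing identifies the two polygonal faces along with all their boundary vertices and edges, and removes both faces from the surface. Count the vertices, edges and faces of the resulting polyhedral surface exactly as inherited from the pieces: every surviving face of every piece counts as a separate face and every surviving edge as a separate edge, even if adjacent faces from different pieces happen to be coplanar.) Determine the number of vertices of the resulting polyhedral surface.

14

A hexagonal pyramid: V=7, E=12, F=7.
Attach a regular octahedron (V=6, E=12, F=8) along a 3-gon: merge 3 vertices and 3 edges, delete both glued faces → V=10, E=21, F=13.
Attach a hexagonal pyramid (V=7, E=12, F=7) along a 3-gon: merge 3 vertices and 3 edges, delete both glued faces → V=14, E=30, F=18.
Check: V − E + F = 14 − 30 + 18 = 2.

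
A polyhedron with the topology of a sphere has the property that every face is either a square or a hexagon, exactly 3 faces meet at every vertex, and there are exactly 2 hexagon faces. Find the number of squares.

Let x be the number of squares; then F = 2 + x.
Edge–face incidences: 2E = 6·2 + 4·x = 12 + 4x.
Every vertex has degree 3, so 3V = 2E.
Euler: V − E + F = 2 ⇒ (2E)/3 − E + (2 + x) = 2.
Multiply by 6: 2·(2E) − 3·(2E) + 6·(2 + x) = 12, i.e. 12 + 6x − (12 + 4x) = 12.
Collecting terms: 2x = 12, so x = 6.
Then 2E = 12 + 4·6 = 36, so E = 18, V = 2E/3 = 12, F = 2 + 6 = 8.

6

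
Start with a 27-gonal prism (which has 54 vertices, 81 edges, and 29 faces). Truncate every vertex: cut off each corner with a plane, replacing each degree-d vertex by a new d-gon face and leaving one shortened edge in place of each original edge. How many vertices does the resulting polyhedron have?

Truncation replaces each original edge-end by a new vertex, so V′ = 2E = 162.
Each original edge survives, and each old vertex of degree d contributes d new edges; summing degrees gives Σd = 2E, so E′ = E + 2E = 3E = 243.
Each original face survives and each original vertex becomes one new face: F′ = F + V = 83.

162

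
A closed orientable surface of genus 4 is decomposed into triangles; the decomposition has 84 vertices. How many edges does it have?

270

χ = 2 − 2·4 = -6, and every face is a triangle so 3F = 2E.
V − E + F = -6 with E = 3F/2 gives 84 − (3/2 − 1)·F = -6, so F = 180 and E = 270.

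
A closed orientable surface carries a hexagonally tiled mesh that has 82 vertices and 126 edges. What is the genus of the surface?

Every face is a hexagon and each edge borders two faces, so 6F = 2·126, giving F = 42.
χ = V − E + F = 82 − 126 + 42 = -2.
For a closed orientable surface χ = 2 − 2g, so g = (2 − (-2))/2 = 2.

2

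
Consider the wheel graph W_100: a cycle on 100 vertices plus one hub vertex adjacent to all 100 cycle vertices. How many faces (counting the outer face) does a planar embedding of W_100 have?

W_100 has V = 100 + 1 = 101 vertices and E = 2·100 = 200 edges.
By Euler's formula F = 2 − V + E = 2 − 101 + 200 = 101.

101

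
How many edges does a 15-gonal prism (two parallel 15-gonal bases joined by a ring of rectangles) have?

45

A prism on an n-gon has two n-gon bases and n rectangular sides: V = 2·15 = 30, E = 3·15 = 45, F = 15 + 2 = 17.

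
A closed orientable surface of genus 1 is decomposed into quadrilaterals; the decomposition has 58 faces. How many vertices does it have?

χ = 2 − 2·1 = 0, and every face is a square so 4F = 2E.
E = 4·58/2 = 116. Then V = 0 + E − F = 0 + 116 − 58 = 58.

58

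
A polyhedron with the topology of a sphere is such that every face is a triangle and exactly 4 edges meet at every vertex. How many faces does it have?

8

Each face has 3 edges and each edge borders two faces, so 2E = 3F.
Each vertex has degree 4, so 4V = 2E and hence V = 3F/4.
Euler: V − E + F = 2 ⇒ (3F/4) − (3F/2) + F = 2.
Multiply by 8: (6 − 12 + 8)F = 16, i.e. 2F = 16.
So F = 8, E = 3·8/2 = 12, V = 3·8/4 = 6.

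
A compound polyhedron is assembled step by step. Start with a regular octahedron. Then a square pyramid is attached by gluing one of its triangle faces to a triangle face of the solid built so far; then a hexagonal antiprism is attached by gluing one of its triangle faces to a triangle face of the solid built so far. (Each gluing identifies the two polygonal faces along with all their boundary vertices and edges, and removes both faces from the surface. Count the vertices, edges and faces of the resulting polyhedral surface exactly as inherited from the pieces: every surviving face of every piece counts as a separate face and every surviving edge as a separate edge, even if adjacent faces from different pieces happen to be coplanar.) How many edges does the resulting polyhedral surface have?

A regular octahedron: V=6, E=12, F=8.
Attach a square pyramid (V=5, E=8, F=5) along a 3-gon: merge 3 vertices and 3 edges, delete both glued faces → V=8, E=17, F=11.
Attach a hexagonal antiprism (V=12, E=24, F=14) along a 3-gon: merge 3 vertices and 3 edges, delete both glued faces → V=17, E=38, F=23.
Check: V − E + F = 17 − 38 + 23 = 2.

38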